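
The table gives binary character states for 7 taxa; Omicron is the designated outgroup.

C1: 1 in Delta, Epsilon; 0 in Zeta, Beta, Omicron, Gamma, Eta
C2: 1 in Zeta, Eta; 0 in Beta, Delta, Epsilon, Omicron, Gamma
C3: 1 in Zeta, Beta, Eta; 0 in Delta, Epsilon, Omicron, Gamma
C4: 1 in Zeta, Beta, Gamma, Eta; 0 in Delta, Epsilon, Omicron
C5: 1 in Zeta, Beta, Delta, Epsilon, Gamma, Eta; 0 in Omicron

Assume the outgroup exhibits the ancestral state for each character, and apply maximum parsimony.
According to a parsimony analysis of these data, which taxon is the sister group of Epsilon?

Delta

The outgroup has state '0' for every character, so '1' is the derived state throughout.
C1: derived state '1' in Delta and Epsilon only — synapomorphy for {Delta, Epsilon}.
C2: derived state '1' in Eta and Zeta only — synapomorphy for {Eta, Zeta}.
Only Beta, Eta, and Zeta show the derived state '1' for C3, supporting them as a clade.
C4: derived state '1' in Beta, Eta, Gamma, and Zeta only — synapomorphy for {Beta, Eta, Gamma, Zeta}.
C5 (derived state '1') is shared by all ingroup taxa — unites the whole ingroup.
Most parsimonious ingroup topology: ((Delta,Epsilon),(((Zeta,Eta),Beta),Gamma)).
Epsilon and Delta form a cherry on this tree, so they are sister taxa.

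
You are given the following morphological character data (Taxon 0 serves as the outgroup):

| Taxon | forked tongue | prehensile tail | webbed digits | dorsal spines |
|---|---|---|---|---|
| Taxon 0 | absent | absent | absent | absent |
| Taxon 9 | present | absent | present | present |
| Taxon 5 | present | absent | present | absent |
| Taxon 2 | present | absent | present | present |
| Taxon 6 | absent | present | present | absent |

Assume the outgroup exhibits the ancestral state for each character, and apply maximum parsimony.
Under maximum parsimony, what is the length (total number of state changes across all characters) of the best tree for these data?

4

The outgroup has state 'absent' for every character, so 'present' is the derived state throughout.
forked tongue: derived state 'present' in Taxon 2, Taxon 5, and Taxon 9 only — synapomorphy for {Taxon 2, Taxon 5, Taxon 9}.
prehensile tail (derived state 'present') is unique to Taxon 6 (autapomorphy; uninformative for grouping).
webbed digits (derived state 'present') is shared by all ingroup taxa — unites the whole ingroup.
dorsal spines (derived state 'present') is shared by Taxon 2 and Taxon 9 — a synapomorphy uniting that clade.
Most parsimonious ingroup topology: (((Taxon 2,Taxon 9),Taxon 5),Taxon 6).
Changes per character on this tree: forked tongue: 1; prehensile tail: 1; webbed digits: 1; dorsal spines: 1.
Total = 4.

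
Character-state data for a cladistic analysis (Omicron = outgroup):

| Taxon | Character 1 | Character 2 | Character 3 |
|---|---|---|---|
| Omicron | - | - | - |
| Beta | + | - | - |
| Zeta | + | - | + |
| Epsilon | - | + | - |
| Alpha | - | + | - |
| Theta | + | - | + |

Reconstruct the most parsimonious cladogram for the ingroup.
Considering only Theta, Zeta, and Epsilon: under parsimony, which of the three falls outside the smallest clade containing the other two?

Epsilon

The outgroup has state '-' for every character, so '+' is the derived state throughout.
Only Beta, Theta, and Zeta show the derived state '+' for Character 1, supporting them as a clade.
Character 2: derived state '+' in Alpha and Epsilon only — synapomorphy for {Alpha, Epsilon}.
Character 3: derived state '+' in Theta and Zeta only — synapomorphy for {Theta, Zeta}.
Most parsimonious ingroup topology: ((Beta,(Zeta,Theta)),(Epsilon,Alpha)).
Zeta and Theta share a more recent common ancestor with each other than either does with Epsilon, so Epsilon is the least closely related of the three.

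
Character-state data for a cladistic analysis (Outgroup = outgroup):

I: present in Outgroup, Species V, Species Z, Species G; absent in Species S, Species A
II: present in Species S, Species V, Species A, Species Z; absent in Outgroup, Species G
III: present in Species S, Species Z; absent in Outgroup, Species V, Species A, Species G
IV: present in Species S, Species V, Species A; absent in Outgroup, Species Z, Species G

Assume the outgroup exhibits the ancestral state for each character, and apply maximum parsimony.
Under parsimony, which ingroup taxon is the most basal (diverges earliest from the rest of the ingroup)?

Species G

Character polarity is set by the outgroup: the derived state is whichever differs from the outgroup's state, so for I the derived state is 'absent', and for the remaining characters it is 'present'.
I (derived state 'absent') is shared by Species A and Species S — a synapomorphy uniting that clade.
II: derived state 'present' in Species A, Species S, Species V, and Species Z only — synapomorphy for {Species A, Species S, Species V, Species Z}.
III groups Species S and Species Z, which is incompatible with the clades supported by the remaining characters; treating it as convergent (homoplasy) costs fewer steps than any alternative tree.
IV (derived state 'present') is shared by Species A, Species S, and Species V — a synapomorphy uniting that clade.
Most parsimonious ingroup topology: ((((Species S,Species A),Species V),Species Z),Species G).
Species G is sister to the clade containing all other ingroup taxa, so it is the earliest-diverging (most basal) ingroup lineage.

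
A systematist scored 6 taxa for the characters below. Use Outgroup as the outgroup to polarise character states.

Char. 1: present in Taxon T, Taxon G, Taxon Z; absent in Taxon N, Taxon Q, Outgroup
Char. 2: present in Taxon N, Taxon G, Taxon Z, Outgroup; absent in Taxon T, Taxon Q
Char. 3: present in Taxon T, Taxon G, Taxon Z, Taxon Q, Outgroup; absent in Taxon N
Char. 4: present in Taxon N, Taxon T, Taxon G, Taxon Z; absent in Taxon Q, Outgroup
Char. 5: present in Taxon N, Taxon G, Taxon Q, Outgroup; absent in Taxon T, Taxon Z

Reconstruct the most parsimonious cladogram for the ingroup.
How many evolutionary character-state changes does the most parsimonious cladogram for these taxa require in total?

Character polarity is set by the outgroup: the derived state is whichever differs from the outgroup's state, so for Char. 2, Char. 3, Char. 5 the derived state is 'absent', and for the remaining characters it is 'present'.
Char. 1 (derived state 'present') is shared by Taxon G, Taxon T, and Taxon Z — a synapomorphy uniting that clade.
Char. 2 (state 'absent') occurs in Taxon Q and Taxon T but conflicts with the nesting implied by the other characters — most parsimoniously interpreted as homoplasy.
Char. 3: derived state 'absent' in Taxon N only — an autapomorphy, so it tells us nothing about relationships among taxa.
Only Taxon G, Taxon N, Taxon T, and Taxon Z show the derived state 'present' for Char. 4, supporting them as a clade.
Char. 5: derived state 'absent' in Taxon T and Taxon Z only — synapomorphy for {Taxon T, Taxon Z}.
Most parsimonious ingroup topology: ((((Taxon Z,Taxon T),Taxon G),Taxon N),Taxon Q).
Changes per character on this tree: Char. 1: 1; Char. 2: 2; Char. 3: 1; Char. 4: 1; Char. 5: 1.
Total = 6.

6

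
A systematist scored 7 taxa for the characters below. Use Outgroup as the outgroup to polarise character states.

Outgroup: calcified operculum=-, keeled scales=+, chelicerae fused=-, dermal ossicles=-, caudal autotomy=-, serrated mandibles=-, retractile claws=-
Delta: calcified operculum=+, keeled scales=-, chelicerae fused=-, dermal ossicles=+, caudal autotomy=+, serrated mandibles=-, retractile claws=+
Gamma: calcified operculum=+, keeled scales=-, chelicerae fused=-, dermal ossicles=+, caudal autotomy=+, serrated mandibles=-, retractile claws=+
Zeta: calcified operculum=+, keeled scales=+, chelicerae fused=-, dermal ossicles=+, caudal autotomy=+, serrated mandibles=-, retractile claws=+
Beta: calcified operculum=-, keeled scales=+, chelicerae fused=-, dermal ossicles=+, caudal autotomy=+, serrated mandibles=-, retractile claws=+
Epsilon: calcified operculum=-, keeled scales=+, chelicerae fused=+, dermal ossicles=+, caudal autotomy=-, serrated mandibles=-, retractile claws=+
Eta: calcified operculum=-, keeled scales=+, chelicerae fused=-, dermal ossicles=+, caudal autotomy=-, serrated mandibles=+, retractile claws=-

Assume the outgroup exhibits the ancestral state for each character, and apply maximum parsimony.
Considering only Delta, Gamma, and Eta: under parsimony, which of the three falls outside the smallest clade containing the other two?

Character polarity is set by the outgroup: the derived state is whichever differs from the outgroup's state, so for keeled scales the derived state is '-', and for the remaining characters it is '+'.
calcified operculum: derived state '+' in Delta, Gamma, and Zeta only — synapomorphy for {Delta, Gamma, Zeta}.
keeled scales (derived state '-') is shared by Delta and Gamma — a synapomorphy uniting that clade.
chelicerae fused (derived state '+') is unique to Epsilon (autapomorphy; uninformative for grouping).
All ingroup taxa share the derived state '+' for dermal ossicles; it defines the ingroup but does not resolve relationships within it.
caudal autotomy: derived state '+' in Beta, Delta, Gamma, and Zeta only — synapomorphy for {Beta, Delta, Gamma, Zeta}.
serrated mandibles (derived state '+') is unique to Eta (autapomorphy; uninformative for grouping).
retractile claws (derived state '+') is shared by Beta, Delta, Epsilon, Gamma, and Zeta — a synapomorphy uniting that clade.
Most parsimonious ingroup topology: (((((Delta,Gamma),Zeta),Beta),Epsilon),Eta).
Gamma and Delta share a more recent common ancestor with each other than either does with Eta, so Eta is the least closely related of the three.

Eta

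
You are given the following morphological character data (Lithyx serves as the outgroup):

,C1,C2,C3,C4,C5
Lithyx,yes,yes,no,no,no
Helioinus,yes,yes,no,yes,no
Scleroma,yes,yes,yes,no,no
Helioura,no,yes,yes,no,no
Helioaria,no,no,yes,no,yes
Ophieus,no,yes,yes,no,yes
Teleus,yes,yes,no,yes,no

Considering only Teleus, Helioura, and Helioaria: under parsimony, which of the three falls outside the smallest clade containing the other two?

Teleus

Character polarity is set by the outgroup: the derived state is whichever differs from the outgroup's state, so for C1, C2 the derived state is 'no', and for the remaining characters it is 'yes'.
Only Helioaria, Helioura, and Ophieus show the derived state 'no' for C1, supporting them as a clade.
C2: derived state 'no' in Helioaria only — an autapomorphy, so it tells us nothing about relationships among taxa.
C3: derived state 'yes' in Helioaria, Helioura, Ophieus, and Scleroma only — synapomorphy for {Helioaria, Helioura, Ophieus, Scleroma}.
C4 (derived state 'yes') is shared by Helioinus and Teleus — a synapomorphy uniting that clade.
C5: derived state 'yes' in Helioaria and Ophieus only — synapomorphy for {Helioaria, Ophieus}.
Most parsimonious ingroup topology: ((Helioinus,Teleus),(Scleroma,(Helioura,(Helioaria,Ophieus)))).
Helioura and Helioaria share a more recent common ancestor with each other than either does with Teleus, so Teleus is the least closely related of the three.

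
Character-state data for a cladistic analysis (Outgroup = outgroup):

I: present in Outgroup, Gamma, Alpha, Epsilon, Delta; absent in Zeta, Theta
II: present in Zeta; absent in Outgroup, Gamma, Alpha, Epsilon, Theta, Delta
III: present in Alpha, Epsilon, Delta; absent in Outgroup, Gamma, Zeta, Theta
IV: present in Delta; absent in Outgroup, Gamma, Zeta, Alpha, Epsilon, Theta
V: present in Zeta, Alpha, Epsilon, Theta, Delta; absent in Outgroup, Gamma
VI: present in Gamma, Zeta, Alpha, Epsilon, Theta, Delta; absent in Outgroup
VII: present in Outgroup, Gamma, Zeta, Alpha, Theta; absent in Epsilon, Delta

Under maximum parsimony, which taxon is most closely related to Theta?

Character polarity is set by the outgroup: the derived state is whichever differs from the outgroup's state, so for I, VII the derived state is 'absent', and for the remaining characters it is 'present'.
Only Theta and Zeta show the derived state 'absent' for I, supporting them as a clade.
II (derived state 'present') is unique to Zeta (autapomorphy; uninformative for grouping).
III (derived state 'present') is shared by Alpha, Delta, and Epsilon — a synapomorphy uniting that clade.
IV: derived state 'present' in Delta only — an autapomorphy, so it tells us nothing about relationships among taxa.
V (derived state 'present') is shared by Alpha, Delta, Epsilon, Theta, and Zeta — a synapomorphy uniting that clade.
VI (derived state 'present') is shared by all ingroup taxa — unites the whole ingroup.
VII: derived state 'absent' in Delta and Epsilon only — synapomorphy for {Delta, Epsilon}.
Most parsimonious ingroup topology: (Gamma,((Zeta,Theta),(Alpha,(Epsilon,Delta)))).
Theta and Zeta form a cherry on this tree, so they are sister taxa.

Zeta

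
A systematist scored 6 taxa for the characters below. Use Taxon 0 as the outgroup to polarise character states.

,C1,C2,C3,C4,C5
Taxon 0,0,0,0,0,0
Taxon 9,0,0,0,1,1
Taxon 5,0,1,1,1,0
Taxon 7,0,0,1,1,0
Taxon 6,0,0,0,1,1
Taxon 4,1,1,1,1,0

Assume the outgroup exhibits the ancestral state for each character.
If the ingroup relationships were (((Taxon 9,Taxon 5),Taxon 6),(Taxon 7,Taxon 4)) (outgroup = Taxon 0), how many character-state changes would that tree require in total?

8

Map each character onto (((Taxon 9,Taxon 5),Taxon 6),(Taxon 7,Taxon 4)) (rooted by Taxon 0) and count the minimum state changes it requires (Fitch parsimony):
C1: 1; C2: 2; C3: 2; C4: 1; C5: 2.
Total tree length = 8.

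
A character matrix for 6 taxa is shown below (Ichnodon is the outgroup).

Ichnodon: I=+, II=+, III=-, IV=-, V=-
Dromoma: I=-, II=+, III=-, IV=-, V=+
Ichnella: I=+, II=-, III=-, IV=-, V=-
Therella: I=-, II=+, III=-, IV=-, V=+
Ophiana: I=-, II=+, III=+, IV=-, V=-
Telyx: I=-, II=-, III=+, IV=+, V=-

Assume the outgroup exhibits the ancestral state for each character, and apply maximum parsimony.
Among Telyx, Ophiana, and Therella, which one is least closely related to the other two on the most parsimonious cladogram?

Character polarity is set by the outgroup: the derived state is whichever differs from the outgroup's state, so for I, II the derived state is '-', and for the remaining characters it is '+'.
I (derived state '-') is shared by Dromoma, Ophiana, Telyx, and Therella — a synapomorphy uniting that clade.
II groups Ichnella and Telyx, which is incompatible with the clades supported by the remaining characters; treating it as convergent (homoplasy) costs fewer steps than any alternative tree.
III: derived state '+' in Ophiana and Telyx only — synapomorphy for {Ophiana, Telyx}.
IV: derived state '+' in Telyx only — an autapomorphy, so it tells us nothing about relationships among taxa.
V (derived state '+') is shared by Dromoma and Therella — a synapomorphy uniting that clade.
Most parsimonious ingroup topology: (((Dromoma,Therella),(Ophiana,Telyx)),Ichnella).
Telyx and Ophiana share a more recent common ancestor with each other than either does with Therella, so Therella is the least closely related of the three.

Therella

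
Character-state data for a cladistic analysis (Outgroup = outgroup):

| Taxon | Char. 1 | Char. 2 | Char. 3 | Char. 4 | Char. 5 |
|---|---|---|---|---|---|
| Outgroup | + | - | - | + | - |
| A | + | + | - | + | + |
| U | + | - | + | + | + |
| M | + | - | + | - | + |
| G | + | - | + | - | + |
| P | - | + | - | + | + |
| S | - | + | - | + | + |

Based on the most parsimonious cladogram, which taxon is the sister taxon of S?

Character polarity is set by the outgroup: the derived state is whichever differs from the outgroup's state, so for Char. 1, Char. 4 the derived state is '-', and for the remaining characters it is '+'.
Char. 1 (derived state '-') is shared by P and S — a synapomorphy uniting that clade.
Char. 2 (derived state '+') is shared by A, P, and S — a synapomorphy uniting that clade.
Only G, M, and U show the derived state '+' for Char. 3, supporting them as a clade.
Char. 4 (derived state '-') is shared by G and M — a synapomorphy uniting that clade.
Char. 5 (derived state '+') is shared by all ingroup taxa — unites the whole ingroup.
Most parsimonious ingroup topology: ((A,(P,S)),(U,(M,G))).
S and P form a cherry on this tree, so they are sister taxa.

P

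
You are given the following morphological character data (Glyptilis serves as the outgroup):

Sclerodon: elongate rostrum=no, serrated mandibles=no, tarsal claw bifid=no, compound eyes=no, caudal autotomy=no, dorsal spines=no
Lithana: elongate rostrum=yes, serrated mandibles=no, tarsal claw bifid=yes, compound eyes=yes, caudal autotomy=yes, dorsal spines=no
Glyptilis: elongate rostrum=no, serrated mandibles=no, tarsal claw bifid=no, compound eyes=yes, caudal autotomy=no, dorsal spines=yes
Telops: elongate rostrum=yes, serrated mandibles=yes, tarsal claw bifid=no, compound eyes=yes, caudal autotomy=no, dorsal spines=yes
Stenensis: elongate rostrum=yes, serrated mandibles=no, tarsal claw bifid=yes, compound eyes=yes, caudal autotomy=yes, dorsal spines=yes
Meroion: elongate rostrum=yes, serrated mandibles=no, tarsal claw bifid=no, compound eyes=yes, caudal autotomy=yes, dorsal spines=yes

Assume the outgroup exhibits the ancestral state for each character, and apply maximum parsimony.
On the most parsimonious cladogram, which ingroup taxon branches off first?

Character polarity is set by the outgroup: the derived state is whichever differs from the outgroup's state, so for compound eyes, dorsal spines the derived state is 'no', and for the remaining characters it is 'yes'.
elongate rostrum: derived state 'yes' in Lithana, Meroion, Stenensis, and Telops only — synapomorphy for {Lithana, Meroion, Stenensis, Telops}.
serrated mandibles (derived state 'yes') is unique to Telops (autapomorphy; uninformative for grouping).
Only Lithana and Stenensis show the derived state 'yes' for tarsal claw bifid, supporting them as a clade.
compound eyes (derived state 'no') is unique to Sclerodon (autapomorphy; uninformative for grouping).
caudal autotomy: derived state 'yes' in Lithana, Meroion, and Stenensis only — synapomorphy for {Lithana, Meroion, Stenensis}.
dorsal spines (state 'no') occurs in Lithana and Sclerodon but conflicts with the nesting implied by the other characters — most parsimoniously interpreted as homoplasy.
Most parsimonious ingroup topology: ((((Lithana,Stenensis),Meroion),Telops),Sclerodon).
Sclerodon is sister to the clade containing all other ingroup taxa, so it is the earliest-diverging (most basal) ingroup lineage.

Sclerodon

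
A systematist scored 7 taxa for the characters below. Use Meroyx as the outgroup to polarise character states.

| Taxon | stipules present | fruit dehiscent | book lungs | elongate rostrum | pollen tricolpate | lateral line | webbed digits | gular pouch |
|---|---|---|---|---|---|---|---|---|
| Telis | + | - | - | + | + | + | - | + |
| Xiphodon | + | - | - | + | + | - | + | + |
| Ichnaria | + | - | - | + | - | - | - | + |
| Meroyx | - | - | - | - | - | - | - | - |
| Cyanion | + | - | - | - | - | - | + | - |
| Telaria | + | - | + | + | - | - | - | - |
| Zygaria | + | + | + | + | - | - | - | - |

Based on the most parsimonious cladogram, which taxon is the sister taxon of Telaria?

The outgroup has state '-' for every character, so '+' is the derived state throughout.
stipules present (derived state '+') is shared by all ingroup taxa — unites the whole ingroup.
fruit dehiscent: derived state '+' in Zygaria only — an autapomorphy, so it tells us nothing about relationships among taxa.
book lungs (derived state '+') is shared by Telaria and Zygaria — a synapomorphy uniting that clade.
Only Ichnaria, Telaria, Telis, Xiphodon, and Zygaria show the derived state '+' for elongate rostrum, supporting them as a clade.
Only Telis and Xiphodon show the derived state '+' for pollen tricolpate, supporting them as a clade.
lateral line (derived state '+') is unique to Telis (autapomorphy; uninformative for grouping).
webbed digits (state '+') occurs in Cyanion and Xiphodon but conflicts with the nesting implied by the other characters — most parsimoniously interpreted as homoplasy.
Only Ichnaria, Telis, and Xiphodon show the derived state '+' for gular pouch, supporting them as a clade.
Most parsimonious ingroup topology: (((Telaria,Zygaria),(Ichnaria,(Xiphodon,Telis))),Cyanion).
Telaria and Zygaria form a cherry on this tree, so they are sister taxa.

Zygaria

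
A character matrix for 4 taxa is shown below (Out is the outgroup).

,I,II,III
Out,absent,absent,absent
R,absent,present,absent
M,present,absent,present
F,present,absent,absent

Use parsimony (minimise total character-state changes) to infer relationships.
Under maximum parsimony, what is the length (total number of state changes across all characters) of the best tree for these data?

3

The outgroup has state 'absent' for every character, so 'present' is the derived state throughout.
Only F and M show the derived state 'present' for I, supporting them as a clade.
II (derived state 'present') is unique to R (autapomorphy; uninformative for grouping).
III: derived state 'present' in M only — an autapomorphy, so it tells us nothing about relationships among taxa.
Most parsimonious ingroup topology: (R,(M,F)).
Changes per character on this tree: I: 1; II: 1; III: 1.
Total = 3.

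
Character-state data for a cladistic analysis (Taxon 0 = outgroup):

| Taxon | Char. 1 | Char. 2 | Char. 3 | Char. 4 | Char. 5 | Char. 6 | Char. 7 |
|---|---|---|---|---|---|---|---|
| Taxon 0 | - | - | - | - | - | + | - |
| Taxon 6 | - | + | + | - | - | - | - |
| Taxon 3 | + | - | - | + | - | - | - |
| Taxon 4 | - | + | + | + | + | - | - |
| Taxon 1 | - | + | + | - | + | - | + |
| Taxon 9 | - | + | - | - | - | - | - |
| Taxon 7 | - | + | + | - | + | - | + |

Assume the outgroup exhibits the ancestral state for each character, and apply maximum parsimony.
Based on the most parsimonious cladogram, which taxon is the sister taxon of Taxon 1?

Taxon 7

Character polarity is set by the outgroup: the derived state is whichever differs from the outgroup's state, so for Char. 6 the derived state is '-', and for the remaining characters it is '+'.
Char. 1: derived state '+' in Taxon 3 only — an autapomorphy, so it tells us nothing about relationships among taxa.
Only Taxon 1, Taxon 4, Taxon 6, Taxon 7, and Taxon 9 show the derived state '+' for Char. 2, supporting them as a clade.
Char. 3 (derived state '+') is shared by Taxon 1, Taxon 4, Taxon 6, and Taxon 7 — a synapomorphy uniting that clade.
Char. 4 (state '+') occurs in Taxon 3 and Taxon 4 but conflicts with the nesting implied by the other characters — most parsimoniously interpreted as homoplasy.
Char. 5 (derived state '+') is shared by Taxon 1, Taxon 4, and Taxon 7 — a synapomorphy uniting that clade.
All ingroup taxa share the derived state '-' for Char. 6; it defines the ingroup but does not resolve relationships within it.
Only Taxon 1 and Taxon 7 show the derived state '+' for Char. 7, supporting them as a clade.
Most parsimonious ingroup topology: (((Taxon 6,(Taxon 4,(Taxon 1,Taxon 7))),Taxon 9),Taxon 3).
Taxon 1 and Taxon 7 form a cherry on this tree, so they are sister taxa.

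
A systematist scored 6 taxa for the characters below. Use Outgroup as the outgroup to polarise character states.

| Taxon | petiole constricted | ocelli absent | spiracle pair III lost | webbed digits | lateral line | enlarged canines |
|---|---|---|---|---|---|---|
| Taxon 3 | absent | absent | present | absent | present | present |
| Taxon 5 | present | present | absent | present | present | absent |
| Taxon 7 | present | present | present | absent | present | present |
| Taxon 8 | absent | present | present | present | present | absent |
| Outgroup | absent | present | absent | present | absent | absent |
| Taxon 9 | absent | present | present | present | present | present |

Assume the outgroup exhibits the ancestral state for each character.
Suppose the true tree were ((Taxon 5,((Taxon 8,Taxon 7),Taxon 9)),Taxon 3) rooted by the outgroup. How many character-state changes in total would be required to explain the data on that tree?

11

Map each character onto ((Taxon 5,((Taxon 8,Taxon 7),Taxon 9)),Taxon 3) (rooted by Outgroup) and count the minimum state changes it requires (Fitch parsimony):
petiole constricted: 2; ocelli absent: 1; spiracle pair III lost: 2; webbed digits: 2; lateral line: 1; enlarged canines: 3.
Total tree length = 11.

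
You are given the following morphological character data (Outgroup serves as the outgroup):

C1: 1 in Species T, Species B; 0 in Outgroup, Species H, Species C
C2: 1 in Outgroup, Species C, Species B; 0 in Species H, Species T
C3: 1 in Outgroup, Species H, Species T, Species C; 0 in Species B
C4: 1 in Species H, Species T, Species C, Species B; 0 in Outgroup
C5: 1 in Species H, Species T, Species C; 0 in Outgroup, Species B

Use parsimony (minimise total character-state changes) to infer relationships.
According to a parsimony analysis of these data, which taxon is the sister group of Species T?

Species H

Character polarity is set by the outgroup: the derived state is whichever differs from the outgroup's state, so for C2, C3 the derived state is '0', and for the remaining characters it is '1'.
C1 (state '1') occurs in Species B and Species T but conflicts with the nesting implied by the other characters — most parsimoniously interpreted as homoplasy.
C2: derived state '0' in Species H and Species T only — synapomorphy for {Species H, Species T}.
C3 (derived state '0') is unique to Species B (autapomorphy; uninformative for grouping).
C4 (derived state '1') is shared by all ingroup taxa — unites the whole ingroup.
Only Species C, Species H, and Species T show the derived state '1' for C5, supporting them as a clade.
Most parsimonious ingroup topology: (((Species H,Species T),Species C),Species B).
Species T and Species H form a cherry on this tree, so they are sister taxa.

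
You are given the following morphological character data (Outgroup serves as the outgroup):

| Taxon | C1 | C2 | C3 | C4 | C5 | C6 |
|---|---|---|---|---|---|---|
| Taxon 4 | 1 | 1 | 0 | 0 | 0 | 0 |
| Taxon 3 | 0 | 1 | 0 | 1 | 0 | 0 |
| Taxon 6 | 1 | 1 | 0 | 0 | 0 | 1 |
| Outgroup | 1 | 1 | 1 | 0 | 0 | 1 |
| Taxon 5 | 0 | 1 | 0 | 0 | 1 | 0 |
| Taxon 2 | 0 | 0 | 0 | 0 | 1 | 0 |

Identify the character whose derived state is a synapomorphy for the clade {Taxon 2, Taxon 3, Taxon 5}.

Character polarity is set by the outgroup: the derived state is whichever differs from the outgroup's state, so for C1, C2, C3, C6 the derived state is '0', and for the remaining characters it is '1'.
Only Taxon 2, Taxon 3, and Taxon 5 show the derived state '0' for C1, supporting them as a clade.
C2: derived state '0' in Taxon 2 only — an autapomorphy, so it tells us nothing about relationships among taxa.
C3 (derived state '0') is shared by all ingroup taxa — unites the whole ingroup.
C4 (derived state '1') is unique to Taxon 3 (autapomorphy; uninformative for grouping).
C5 (derived state '1') is shared by Taxon 2 and Taxon 5 — a synapomorphy uniting that clade.
C6: derived state '0' in Taxon 2, Taxon 3, Taxon 4, and Taxon 5 only — synapomorphy for {Taxon 2, Taxon 3, Taxon 4, Taxon 5}.
Most parsimonious ingroup topology: (Taxon 6,(Taxon 4,(Taxon 3,(Taxon 2,Taxon 5)))).
The clade {Taxon 2, Taxon 3, Taxon 5} is supported by C1: its derived state '0' occurs in exactly those taxa and in no other taxon (including the outgroup).

C1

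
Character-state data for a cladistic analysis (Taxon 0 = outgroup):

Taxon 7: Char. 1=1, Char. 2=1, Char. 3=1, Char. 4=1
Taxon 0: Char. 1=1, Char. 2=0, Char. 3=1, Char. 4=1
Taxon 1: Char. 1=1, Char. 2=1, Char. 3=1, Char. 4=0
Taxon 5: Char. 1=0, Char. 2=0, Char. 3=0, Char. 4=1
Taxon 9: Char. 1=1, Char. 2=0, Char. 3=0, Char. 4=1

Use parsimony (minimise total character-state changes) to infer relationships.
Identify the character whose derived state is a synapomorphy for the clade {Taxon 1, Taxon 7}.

Char. 2

Character polarity is set by the outgroup: the derived state is whichever differs from the outgroup's state, so for Char. 1, Char. 3, Char. 4 the derived state is '0', and for the remaining characters it is '1'.
Char. 1 (derived state '0') is unique to Taxon 5 (autapomorphy; uninformative for grouping).
Char. 2: derived state '1' in Taxon 1 and Taxon 7 only — synapomorphy for {Taxon 1, Taxon 7}.
Only Taxon 5 and Taxon 9 show the derived state '0' for Char. 3, supporting them as a clade.
Char. 4: derived state '0' in Taxon 1 only — an autapomorphy, so it tells us nothing about relationships among taxa.
Most parsimonious ingroup topology: ((Taxon 7,Taxon 1),(Taxon 9,Taxon 5)).
The clade {Taxon 1, Taxon 7} is supported by Char. 2: its derived state '1' occurs in exactly those taxa and in no other taxon (including the outgroup).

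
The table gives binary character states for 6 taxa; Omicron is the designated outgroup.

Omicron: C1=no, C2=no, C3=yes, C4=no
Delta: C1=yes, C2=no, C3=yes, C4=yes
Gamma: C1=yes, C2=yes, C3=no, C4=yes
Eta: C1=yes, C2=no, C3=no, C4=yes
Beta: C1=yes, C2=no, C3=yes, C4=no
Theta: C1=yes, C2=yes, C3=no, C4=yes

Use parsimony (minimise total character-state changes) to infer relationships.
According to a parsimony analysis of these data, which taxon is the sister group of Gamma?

Character polarity is set by the outgroup: the derived state is whichever differs from the outgroup's state, so for C3 the derived state is 'no', and for the remaining characters it is 'yes'.
C1 (derived state 'yes') is shared by all ingroup taxa — unites the whole ingroup.
Only Gamma and Theta show the derived state 'yes' for C2, supporting them as a clade.
Only Eta, Gamma, and Theta show the derived state 'no' for C3, supporting them as a clade.
C4: derived state 'yes' in Delta, Eta, Gamma, and Theta only — synapomorphy for {Delta, Eta, Gamma, Theta}.
Most parsimonious ingroup topology: ((Delta,((Gamma,Theta),Eta)),Beta).
Gamma and Theta form a cherry on this tree, so they are sister taxa.

Theta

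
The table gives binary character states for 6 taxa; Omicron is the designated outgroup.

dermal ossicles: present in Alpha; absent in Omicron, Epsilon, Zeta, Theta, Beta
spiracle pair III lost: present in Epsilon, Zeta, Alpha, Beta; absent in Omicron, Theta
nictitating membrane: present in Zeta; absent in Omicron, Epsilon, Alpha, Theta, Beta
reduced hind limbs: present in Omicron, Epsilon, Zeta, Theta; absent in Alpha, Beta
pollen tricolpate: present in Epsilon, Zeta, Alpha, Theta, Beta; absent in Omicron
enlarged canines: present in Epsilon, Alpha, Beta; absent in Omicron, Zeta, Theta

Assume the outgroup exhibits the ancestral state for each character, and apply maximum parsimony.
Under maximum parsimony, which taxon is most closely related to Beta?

Alpha

Character polarity is set by the outgroup: the derived state is whichever differs from the outgroup's state, so for reduced hind limbs the derived state is 'absent', and for the remaining characters it is 'present'.
dermal ossicles (derived state 'present') is unique to Alpha (autapomorphy; uninformative for grouping).
spiracle pair III lost (derived state 'present') is shared by Alpha, Beta, Epsilon, and Zeta — a synapomorphy uniting that clade.
nictitating membrane: derived state 'present' in Zeta only — an autapomorphy, so it tells us nothing about relationships among taxa.
reduced hind limbs (derived state 'absent') is shared by Alpha and Beta — a synapomorphy uniting that clade.
pollen tricolpate (derived state 'present') is shared by all ingroup taxa — unites the whole ingroup.
Only Alpha, Beta, and Epsilon show the derived state 'present' for enlarged canines, supporting them as a clade.
Most parsimonious ingroup topology: (((Epsilon,(Alpha,Beta)),Zeta),Theta).
Beta and Alpha form a cherry on this tree, so they are sister taxa.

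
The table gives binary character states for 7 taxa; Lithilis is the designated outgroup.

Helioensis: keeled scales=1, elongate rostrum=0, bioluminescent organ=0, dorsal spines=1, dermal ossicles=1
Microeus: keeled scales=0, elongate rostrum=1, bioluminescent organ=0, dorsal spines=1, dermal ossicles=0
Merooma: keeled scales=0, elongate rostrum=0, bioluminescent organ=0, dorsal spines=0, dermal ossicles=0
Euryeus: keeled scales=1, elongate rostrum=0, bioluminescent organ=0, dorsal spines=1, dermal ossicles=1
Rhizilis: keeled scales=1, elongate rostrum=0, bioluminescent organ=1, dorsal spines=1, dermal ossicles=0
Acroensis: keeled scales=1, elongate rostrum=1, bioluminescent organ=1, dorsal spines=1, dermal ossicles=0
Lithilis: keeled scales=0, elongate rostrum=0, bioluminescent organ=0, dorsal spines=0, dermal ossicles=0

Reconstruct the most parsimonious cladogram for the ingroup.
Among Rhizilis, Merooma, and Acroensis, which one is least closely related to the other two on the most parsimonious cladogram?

The outgroup has state '0' for every character, so '1' is the derived state throughout.
keeled scales (derived state '1') is shared by Acroensis, Euryeus, Helioensis, and Rhizilis — a synapomorphy uniting that clade.
elongate rostrum (state '1') occurs in Acroensis and Microeus but conflicts with the nesting implied by the other characters — most parsimoniously interpreted as homoplasy.
bioluminescent organ (derived state '1') is shared by Acroensis and Rhizilis — a synapomorphy uniting that clade.
dorsal spines (derived state '1') is shared by Acroensis, Euryeus, Helioensis, Microeus, and Rhizilis — a synapomorphy uniting that clade.
dermal ossicles: derived state '1' in Euryeus and Helioensis only — synapomorphy for {Euryeus, Helioensis}.
Most parsimonious ingroup topology: ((((Euryeus,Helioensis),(Acroensis,Rhizilis)),Microeus),Merooma).
Rhizilis and Acroensis share a more recent common ancestor with each other than either does with Merooma, so Merooma is the least closely related of the three.

Merooma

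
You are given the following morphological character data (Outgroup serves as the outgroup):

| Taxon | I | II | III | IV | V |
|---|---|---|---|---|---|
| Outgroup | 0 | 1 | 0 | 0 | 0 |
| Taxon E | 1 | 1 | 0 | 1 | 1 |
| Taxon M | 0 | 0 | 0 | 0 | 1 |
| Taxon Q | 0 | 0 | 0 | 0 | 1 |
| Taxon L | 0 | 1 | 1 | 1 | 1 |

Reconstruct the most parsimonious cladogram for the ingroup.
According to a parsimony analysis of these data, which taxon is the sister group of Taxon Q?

Character polarity is set by the outgroup: the derived state is whichever differs from the outgroup's state, so for II the derived state is '0', and for the remaining characters it is '1'.
I: derived state '1' in Taxon E only — an autapomorphy, so it tells us nothing about relationships among taxa.
II (derived state '0') is shared by Taxon M and Taxon Q — a synapomorphy uniting that clade.
III (derived state '1') is unique to Taxon L (autapomorphy; uninformative for grouping).
Only Taxon E and Taxon L show the derived state '1' for IV, supporting them as a clade.
All ingroup taxa share the derived state '1' for V; it defines the ingroup but does not resolve relationships within it.
Most parsimonious ingroup topology: ((Taxon E,Taxon L),(Taxon M,Taxon Q)).
Taxon Q and Taxon M form a cherry on this tree, so they are sister taxa.

Taxon M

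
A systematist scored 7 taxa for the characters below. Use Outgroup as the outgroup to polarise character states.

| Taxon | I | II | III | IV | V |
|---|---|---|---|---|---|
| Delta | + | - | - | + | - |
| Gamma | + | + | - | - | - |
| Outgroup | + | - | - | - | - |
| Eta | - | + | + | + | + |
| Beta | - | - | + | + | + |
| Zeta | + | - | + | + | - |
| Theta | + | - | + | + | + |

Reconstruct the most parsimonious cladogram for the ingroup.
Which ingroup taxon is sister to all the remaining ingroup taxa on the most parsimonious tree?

Gamma

Character polarity is set by the outgroup: the derived state is whichever differs from the outgroup's state, so for I the derived state is '-', and for the remaining characters it is '+'.
I (derived state '-') is shared by Beta and Eta — a synapomorphy uniting that clade.
II groups Eta and Gamma, which is incompatible with the clades supported by the remaining characters; treating it as convergent (homoplasy) costs fewer steps than any alternative tree.
Only Beta, Eta, Theta, and Zeta show the derived state '+' for III, supporting them as a clade.
IV (derived state '+') is shared by Beta, Delta, Eta, Theta, and Zeta — a synapomorphy uniting that clade.
Only Beta, Eta, and Theta show the derived state '+' for V, supporting them as a clade.
Most parsimonious ingroup topology: (((Zeta,((Beta,Eta),Theta)),Delta),Gamma).
Gamma is sister to the clade containing all other ingroup taxa, so it is the earliest-diverging (most basal) ingroup lineage.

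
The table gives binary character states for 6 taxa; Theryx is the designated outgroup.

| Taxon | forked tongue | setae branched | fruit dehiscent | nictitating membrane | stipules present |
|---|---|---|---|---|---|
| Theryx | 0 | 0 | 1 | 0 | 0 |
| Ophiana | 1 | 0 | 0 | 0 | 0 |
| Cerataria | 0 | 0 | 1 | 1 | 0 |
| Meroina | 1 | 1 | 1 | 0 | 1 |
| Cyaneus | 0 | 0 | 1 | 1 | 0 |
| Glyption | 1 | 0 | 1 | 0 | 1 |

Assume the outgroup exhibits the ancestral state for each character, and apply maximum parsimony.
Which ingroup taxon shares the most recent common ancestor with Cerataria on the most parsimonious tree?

Character polarity is set by the outgroup: the derived state is whichever differs from the outgroup's state, so for fruit dehiscent the derived state is '0', and for the remaining characters it is '1'.
Only Glyption, Meroina, and Ophiana show the derived state '1' for forked tongue, supporting them as a clade.
setae branched: derived state '1' in Meroina only — an autapomorphy, so it tells us nothing about relationships among taxa.
fruit dehiscent: derived state '0' in Ophiana only — an autapomorphy, so it tells us nothing about relationships among taxa.
Only Cerataria and Cyaneus show the derived state '1' for nictitating membrane, supporting them as a clade.
stipules present (derived state '1') is shared by Glyption and Meroina — a synapomorphy uniting that clade.
Most parsimonious ingroup topology: ((Ophiana,(Meroina,Glyption)),(Cerataria,Cyaneus)).
Cerataria and Cyaneus form a cherry on this tree, so they are sister taxa.

Cyaneus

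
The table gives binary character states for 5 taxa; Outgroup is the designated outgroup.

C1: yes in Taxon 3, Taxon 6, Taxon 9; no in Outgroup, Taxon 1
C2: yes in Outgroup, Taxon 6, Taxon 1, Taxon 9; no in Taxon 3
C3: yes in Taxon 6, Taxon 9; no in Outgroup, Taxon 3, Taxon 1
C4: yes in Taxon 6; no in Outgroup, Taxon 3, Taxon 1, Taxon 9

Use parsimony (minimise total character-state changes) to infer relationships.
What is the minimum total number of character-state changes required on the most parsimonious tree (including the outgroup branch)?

4

Character polarity is set by the outgroup: the derived state is whichever differs from the outgroup's state, so for C2 the derived state is 'no', and for the remaining characters it is 'yes'.
Only Taxon 3, Taxon 6, and Taxon 9 show the derived state 'yes' for C1, supporting them as a clade.
C2: derived state 'no' in Taxon 3 only — an autapomorphy, so it tells us nothing about relationships among taxa.
C3: derived state 'yes' in Taxon 6 and Taxon 9 only — synapomorphy for {Taxon 6, Taxon 9}.
C4 (derived state 'yes') is unique to Taxon 6 (autapomorphy; uninformative for grouping).
Most parsimonious ingroup topology: ((Taxon 3,(Taxon 6,Taxon 9)),Taxon 1).
Changes per character on this tree: C1: 1; C2: 1; C3: 1; C4: 1.
Total = 4.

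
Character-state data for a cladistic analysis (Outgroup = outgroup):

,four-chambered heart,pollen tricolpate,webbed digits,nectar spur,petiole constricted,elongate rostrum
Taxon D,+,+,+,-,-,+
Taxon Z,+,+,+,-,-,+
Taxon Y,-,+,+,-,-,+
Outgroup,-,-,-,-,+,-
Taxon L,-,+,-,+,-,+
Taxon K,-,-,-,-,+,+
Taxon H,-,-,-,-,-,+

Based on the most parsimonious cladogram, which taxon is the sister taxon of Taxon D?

Character polarity is set by the outgroup: the derived state is whichever differs from the outgroup's state, so for petiole constricted the derived state is '-', and for the remaining characters it is '+'.
Only Taxon D and Taxon Z show the derived state '+' for four-chambered heart, supporting them as a clade.
pollen tricolpate (derived state '+') is shared by Taxon D, Taxon L, Taxon Y, and Taxon Z — a synapomorphy uniting that clade.
Only Taxon D, Taxon Y, and Taxon Z show the derived state '+' for webbed digits, supporting them as a clade.
nectar spur: derived state '+' in Taxon L only — an autapomorphy, so it tells us nothing about relationships among taxa.
petiole constricted: derived state '-' in Taxon D, Taxon H, Taxon L, Taxon Y, and Taxon Z only — synapomorphy for {Taxon D, Taxon H, Taxon L, Taxon Y, Taxon Z}.
elongate rostrum (derived state '+') is shared by all ingroup taxa — unites the whole ingroup.
Most parsimonious ingroup topology: (((Taxon L,(Taxon Y,(Taxon D,Taxon Z))),Taxon H),Taxon K).
Taxon D and Taxon Z form a cherry on this tree, so they are sister taxa.

Taxon Z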